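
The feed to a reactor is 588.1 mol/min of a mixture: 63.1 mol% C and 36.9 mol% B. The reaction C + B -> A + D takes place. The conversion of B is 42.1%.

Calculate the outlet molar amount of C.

B reacted = 0.421 × 217 = 91.36 mol/min; ν_B = −1, so ξ = 91.36/1 = 91.36 mol/min.
Outlet amounts (n = n₀ + ν ξ):
  C: 371.1 − 1(91.36) = 279.7
  B: 217 − 1(91.36) = 125.6
  A: 0 + 1(91.36) = 91.36
  D: 0 + 1(91.36) = 91.36

280 mol/min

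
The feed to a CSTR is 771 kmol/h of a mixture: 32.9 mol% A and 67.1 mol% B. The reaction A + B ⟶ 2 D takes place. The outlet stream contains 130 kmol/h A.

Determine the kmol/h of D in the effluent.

247 kmol/h

For A: n = n₀ − 1ξ → 130 = 253.7 − 1ξ, giving ξ = 123.7 kmol/h.
Outlet amounts (n = n₀ + ν ξ):
  A: 253.7 − 1(123.7) = 130
  B: 517.3 − 1(123.7) = 393.7
  D: 0 + 2(123.7) = 247.3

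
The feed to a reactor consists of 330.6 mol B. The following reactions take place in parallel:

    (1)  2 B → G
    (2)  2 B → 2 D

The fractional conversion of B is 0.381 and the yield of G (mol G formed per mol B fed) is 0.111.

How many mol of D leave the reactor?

Yield of G: 1ξ₁ / 330.6 = 0.111 → ξ₁ = 36.7 mol.
Conversion of B: 2ξ₁ + 2ξ₂ = 0.381 × 330.6 = 126 → ξ₂ = 26.28 mol.
Outlet amounts (n = n₀ + Σ ν·ξ):
  B: 330.6 − 2(36.7) − 2(26.28) = 204.6
  G: 0 + 1(36.7) = 36.7
  D: 0 + 2(26.28) = 52.57

52.6 mol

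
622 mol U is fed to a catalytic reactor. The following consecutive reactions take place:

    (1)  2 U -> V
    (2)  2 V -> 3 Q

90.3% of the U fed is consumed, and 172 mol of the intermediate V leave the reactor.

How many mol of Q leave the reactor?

Conversion of U: U consumed = 2ξ₁ = 0.903 × 622 → ξ₁ = 280.8 mol.
V balance: n_V = 0 + 1ξ₁ − 2ξ₂ = 172 → ξ₂ = (1·280.8 − 172)/2 = 54.42 mol.
Outlet amounts (n = n₀ + Σ ν·ξ):
  U: 622 − 2(280.8) = 60.33
  V: 0 + 1(280.8) − 2(54.42) = 172
  Q: 0 + 3(54.42) = 163.2

163 mol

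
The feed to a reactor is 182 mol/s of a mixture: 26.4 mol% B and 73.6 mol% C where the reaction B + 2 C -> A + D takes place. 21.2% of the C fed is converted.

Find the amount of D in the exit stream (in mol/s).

C reacted = 0.212 × 134 = 28.4 mol/s; ν_C = −2, so ξ = 28.4/2 = 14.2 mol/s.
Outlet amounts (n = n₀ + ν ξ):
  B: 48.05 − 1(14.2) = 33.85
  C: 134 − 2(14.2) = 105.6
  A: 0 + 1(14.2) = 14.2
  D: 0 + 1(14.2) = 14.2

14.2 mol/s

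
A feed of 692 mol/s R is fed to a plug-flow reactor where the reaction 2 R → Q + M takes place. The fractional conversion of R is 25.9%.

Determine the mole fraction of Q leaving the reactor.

0.13

R reacted = 0.259 × 692 = 179.2 mol/s; ν_R = −2, so ξ = 179.2/2 = 89.61 mol/s.
Outlet amounts (n = n₀ + ν ξ):
  R: 692 − 2(89.61) = 512.8
  Q: 0 + 1(89.61) = 89.61
  M: 0 + 1(89.61) = 89.61
Total out = 692 mol/s; y_Q = 89.61 / 692 = 0.1295.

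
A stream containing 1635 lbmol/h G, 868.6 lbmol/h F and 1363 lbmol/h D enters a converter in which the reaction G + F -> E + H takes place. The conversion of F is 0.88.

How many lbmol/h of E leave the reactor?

764 lbmol/h

F reacted = 0.88 × 868.6 = 764.4 lbmol/h; ν_F = −1, so ξ = 764.4/1 = 764.4 lbmol/h.
Outlet amounts (n = n₀ + ν ξ):
  G: 1635 − 1(764.4) = 870.6
  F: 868.6 − 1(764.4) = 104.2
  E: 0 + 1(764.4) = 764.4
  H: 0 + 1(764.4) = 764.4
  D: 1363 (inert)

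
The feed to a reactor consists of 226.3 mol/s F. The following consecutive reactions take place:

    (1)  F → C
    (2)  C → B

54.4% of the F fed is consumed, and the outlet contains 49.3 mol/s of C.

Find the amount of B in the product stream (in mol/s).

73.8 mol/s

Conversion of F: F consumed = 1ξ₁ = 0.544 × 226.3 → ξ₁ = 123.1 mol/s.
C balance: n_C = 0 + 1ξ₁ − 1ξ₂ = 49.3 → ξ₂ = (1·123.1 − 49.3)/1 = 73.81 mol/s.
Outlet amounts (n = n₀ + Σ ν·ξ):
  F: 226.3 − 1(123.1) = 103.2
  C: 0 + 1(123.1) − 1(73.81) = 49.3
  B: 0 + 1(73.81) = 73.81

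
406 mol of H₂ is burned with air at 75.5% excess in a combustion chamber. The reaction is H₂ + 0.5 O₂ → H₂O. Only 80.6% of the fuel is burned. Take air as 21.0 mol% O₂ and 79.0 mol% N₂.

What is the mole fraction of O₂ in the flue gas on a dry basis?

0.12

Stoichiometric O₂ = 0.5 × 406 = 203 mol; O₂ fed = 203 × 1.755 = 356.3 mol.
N₂ fed = 356.3 × 79/21 = 1340 mol.
Fuel reacted = 0.806 × 406 → ξ = 327.2 mol.
Outlet (n = n₀ + ν ξ):
  H₂: 406 − 1(327.2) = 78.76
  O₂: 356.3 − 0.5(327.2) = 192.6
  N₂: 1340 (inert)
  H₂O: 0 + 1(327.2) = 327.2
Dry total = 1612 mol; y_O₂ (dry) = 192.6 / 1612 = 0.1195.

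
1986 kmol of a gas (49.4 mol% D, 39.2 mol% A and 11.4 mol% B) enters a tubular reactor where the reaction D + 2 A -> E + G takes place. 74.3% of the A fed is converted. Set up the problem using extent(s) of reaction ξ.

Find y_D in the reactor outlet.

0.408

A reacted = 0.743 × 778.5 = 578.4 kmol; ν_A = −2, so ξ = 578.4/2 = 289.2 kmol.
Outlet amounts (n = n₀ + ν ξ):
  D: 981.1 − 1(289.2) = 691.9
  A: 778.5 − 2(289.2) = 200.1
  E: 0 + 1(289.2) = 289.2
  G: 0 + 1(289.2) = 289.2
  B: 226.4 (inert)
Total out = 1697 kmol; y_D = 691.9 / 1697 = 0.4078.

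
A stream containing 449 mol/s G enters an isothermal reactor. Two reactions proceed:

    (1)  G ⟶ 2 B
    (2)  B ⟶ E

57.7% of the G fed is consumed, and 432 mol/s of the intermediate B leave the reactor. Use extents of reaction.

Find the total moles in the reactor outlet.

Conversion of G: G consumed = 1ξ₁ = 0.577 × 449 → ξ₁ = 259.1 mol/s.
B balance: n_B = 0 + 2ξ₁ − 1ξ₂ = 432 → ξ₂ = (2·259.1 − 432)/1 = 86.15 mol/s.
Outlet amounts (n = n₀ + Σ ν·ξ):
  G: 449 − 1(259.1) = 189.9
  B: 0 + 2(259.1) − 1(86.15) = 432
  E: 0 + 1(86.15) = 86.15
Total out = 189.9 + 432 + 86.15 = 708.1 mol/s.

708 mol/s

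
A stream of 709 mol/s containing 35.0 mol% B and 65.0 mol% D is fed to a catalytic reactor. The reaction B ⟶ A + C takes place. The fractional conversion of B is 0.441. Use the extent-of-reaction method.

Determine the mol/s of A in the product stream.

109 mol/s

B reacted = 0.441 × 248.2 = 109.4 mol/s; ν_B = −1, so ξ = 109.4/1 = 109.4 mol/s.
Outlet amounts (n = n₀ + ν ξ):
  B: 248.2 − 1(109.4) = 138.7
  A: 0 + 1(109.4) = 109.4
  C: 0 + 1(109.4) = 109.4
  D: 460.9 (inert)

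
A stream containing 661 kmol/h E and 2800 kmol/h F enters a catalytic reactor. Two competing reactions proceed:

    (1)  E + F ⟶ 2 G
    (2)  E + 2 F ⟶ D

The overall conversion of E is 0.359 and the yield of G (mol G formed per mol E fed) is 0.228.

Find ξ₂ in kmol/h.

ξ₂ = 162 kmol/h

Yield of G: 2ξ₁ / 661 = 0.228 → ξ₁ = 75.35 kmol/h.
Conversion of E: 1ξ₁ + 1ξ₂ = 0.359 × 661 = 237.3 → ξ₂ = 161.9 kmol/h.
Outlet amounts (n = n₀ + Σ ν·ξ):
  E: 661 − 1(75.35) − 1(161.9) = 423.7
  F: 2800 − 1(75.35) − 2(161.9) = 2401
  G: 0 + 2(75.35) = 150.7
  D: 0 + 1(161.9) = 161.9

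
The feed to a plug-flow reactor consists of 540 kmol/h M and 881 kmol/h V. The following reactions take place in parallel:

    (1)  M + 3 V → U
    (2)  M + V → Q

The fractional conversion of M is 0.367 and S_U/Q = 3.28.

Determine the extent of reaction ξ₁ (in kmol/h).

Conversion of M: M consumed = 0.367 × 540 = 198.2 kmol/h = 1ξ₁ + 1ξ₂.
Selectivity: 1ξ₁ / (1ξ₂) = 3.28 → ξ₁ = 3.28 ξ₂.
Substitute: (1·3.28 + 1) ξ₂ = 198.2 → ξ₂ = 46.3 kmol/h, ξ₁ = 151.9 kmol/h.
Outlet amounts (n = n₀ + Σ ν·ξ):
  M: 540 − 1(151.9) − 1(46.3) = 341.8
  V: 881 − 3(151.9) − 1(46.3) = 379.1
  U: 0 + 1(151.9) = 151.9
  Q: 0 + 1(46.3) = 46.3

ξ₁ = 152 kmol/h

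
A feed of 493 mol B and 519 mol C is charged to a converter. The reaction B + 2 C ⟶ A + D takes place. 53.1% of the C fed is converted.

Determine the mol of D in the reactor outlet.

C reacted = 0.531 × 519 = 275.6 mol; ν_C = −2, so ξ = 275.6/2 = 137.8 mol.
Outlet amounts (n = n₀ + ν ξ):
  B: 493 − 1(137.8) = 355.2
  C: 519 − 2(137.8) = 243.4
  A: 0 + 1(137.8) = 137.8
  D: 0 + 1(137.8) = 137.8

138 mol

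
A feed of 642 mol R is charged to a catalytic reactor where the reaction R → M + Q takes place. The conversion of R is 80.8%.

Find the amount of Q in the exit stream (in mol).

R reacted = 0.808 × 642 = 518.7 mol; ν_R = −1, so ξ = 518.7/1 = 518.7 mol.
Outlet amounts (n = n₀ + ν ξ):
  R: 642 − 1(518.7) = 123.3
  M: 0 + 1(518.7) = 518.7
  Q: 0 + 1(518.7) = 518.7

519 mol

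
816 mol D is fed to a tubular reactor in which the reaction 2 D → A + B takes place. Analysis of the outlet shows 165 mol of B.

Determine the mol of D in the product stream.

486 mol

For B: n = n₀ + 1ξ → 165 = 0 + 1ξ, giving ξ = 165 mol.
Outlet amounts (n = n₀ + ν ξ):
  D: 816 − 2(165) = 486
  A: 0 + 1(165) = 165
  B: 0 + 1(165) = 165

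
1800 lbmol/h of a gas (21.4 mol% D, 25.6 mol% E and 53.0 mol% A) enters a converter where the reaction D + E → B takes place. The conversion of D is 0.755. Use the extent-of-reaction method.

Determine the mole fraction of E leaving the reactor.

0.113

D reacted = 0.755 × 385.2 = 290.8 lbmol/h; ν_D = −1, so ξ = 290.8/1 = 290.8 lbmol/h.
Outlet amounts (n = n₀ + ν ξ):
  D: 385.2 − 1(290.8) = 94.37
  E: 460.8 − 1(290.8) = 170
  B: 0 + 1(290.8) = 290.8
  A: 954 (inert)
Total out = 1509 lbmol/h; y_E = 170 / 1509 = 0.1126.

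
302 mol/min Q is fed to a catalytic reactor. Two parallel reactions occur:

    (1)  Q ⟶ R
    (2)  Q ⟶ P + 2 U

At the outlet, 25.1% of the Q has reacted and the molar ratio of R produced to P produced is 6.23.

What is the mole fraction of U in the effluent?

Conversion of Q: Q consumed = 0.251 × 302 = 75.8 mol/min = 1ξ₁ + 1ξ₂.
Selectivity: 1ξ₁ / (1ξ₂) = 6.23 → ξ₁ = 6.23 ξ₂.
Substitute: (1·6.23 + 1) ξ₂ = 75.8 → ξ₂ = 10.48 mol/min, ξ₁ = 65.32 mol/min.
Outlet amounts (n = n₀ + Σ ν·ξ):
  Q: 302 − 1(65.32) − 1(10.48) = 226.2
  R: 0 + 1(65.32) = 65.32
  P: 0 + 1(10.48) = 10.48
  U: 0 + 2(10.48) = 20.97
Total out = 323 mol/min; y_U = 20.97 / 323 = 0.06492.

0.0649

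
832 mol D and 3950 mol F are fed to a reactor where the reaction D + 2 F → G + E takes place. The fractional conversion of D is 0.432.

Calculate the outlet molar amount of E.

D reacted = 0.432 × 832 = 359.4 mol; ν_D = −1, so ξ = 359.4/1 = 359.4 mol.
Outlet amounts (n = n₀ + ν ξ):
  D: 832 − 1(359.4) = 472.6
  F: 3950 − 2(359.4) = 3231
  G: 0 + 1(359.4) = 359.4
  E: 0 + 1(359.4) = 359.4

359 mol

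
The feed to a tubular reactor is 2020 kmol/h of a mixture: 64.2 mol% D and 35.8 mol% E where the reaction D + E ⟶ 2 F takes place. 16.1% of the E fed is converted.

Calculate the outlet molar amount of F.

E reacted = 0.161 × 723.2 = 116.4 kmol/h; ν_E = −1, so ξ = 116.4/1 = 116.4 kmol/h.
Outlet amounts (n = n₀ + ν ξ):
  D: 1297 − 1(116.4) = 1180
  E: 723.2 − 1(116.4) = 606.7
  F: 0 + 2(116.4) = 232.9

233 kmol/h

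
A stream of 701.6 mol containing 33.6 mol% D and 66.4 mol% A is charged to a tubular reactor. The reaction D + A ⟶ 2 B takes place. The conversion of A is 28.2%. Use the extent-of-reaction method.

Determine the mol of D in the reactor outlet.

104 mol

A reacted = 0.282 × 465.9 = 131.4 mol; ν_A = −1, so ξ = 131.4/1 = 131.4 mol.
Outlet amounts (n = n₀ + ν ξ):
  D: 235.7 − 1(131.4) = 104.4
  A: 465.9 − 1(131.4) = 334.5
  B: 0 + 2(131.4) = 262.7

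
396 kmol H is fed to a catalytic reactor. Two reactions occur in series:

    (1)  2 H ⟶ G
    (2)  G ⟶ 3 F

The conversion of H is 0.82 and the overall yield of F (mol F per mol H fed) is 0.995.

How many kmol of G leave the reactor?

Conversion of H: H consumed = 2ξ₁ = 0.82 × 396 → ξ₁ = 162.4 kmol.
Yield of F: 3ξ₂ / 396 = 0.995 → ξ₂ = 131.3 kmol.
Outlet amounts (n = n₀ + Σ ν·ξ):
  H: 396 − 2(162.4) = 71.28
  G: 0 + 1(162.4) − 1(131.3) = 31.02
  F: 0 + 3(131.3) = 394

31 kmol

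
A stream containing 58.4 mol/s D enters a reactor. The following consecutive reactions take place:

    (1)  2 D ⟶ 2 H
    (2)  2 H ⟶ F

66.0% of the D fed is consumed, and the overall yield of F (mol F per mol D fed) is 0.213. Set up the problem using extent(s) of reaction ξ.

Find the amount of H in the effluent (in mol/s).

Conversion of D: D consumed = 2ξ₁ = 0.66 × 58.4 → ξ₁ = 19.27 mol/s.
Yield of F: 1ξ₂ / 58.4 = 0.213 → ξ₂ = 12.44 mol/s.
Outlet amounts (n = n₀ + Σ ν·ξ):
  D: 58.4 − 2(19.27) = 19.86
  H: 0 + 2(19.27) − 2(12.44) = 13.67
  F: 0 + 1(12.44) = 12.44

13.7 mol/s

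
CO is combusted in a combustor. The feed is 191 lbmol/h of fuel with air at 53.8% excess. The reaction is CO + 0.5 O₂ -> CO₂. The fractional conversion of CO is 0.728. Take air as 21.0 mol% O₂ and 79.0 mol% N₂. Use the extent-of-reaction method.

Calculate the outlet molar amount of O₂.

Stoichiometric O₂ = 0.5 × 191 = 95.5 lbmol/h; O₂ fed = 95.5 × 1.538 = 146.9 lbmol/h.
N₂ fed = 146.9 × 79/21 = 552.5 lbmol/h.
Fuel reacted = 0.728 × 191 → ξ = 139 lbmol/h.
Outlet (n = n₀ + ν ξ):
  CO: 191 − 1(139) = 51.95
  O₂: 146.9 − 0.5(139) = 77.35
  N₂: 552.5 (inert)
  CO₂: 0 + 1(139) = 139

77.4 lbmol/h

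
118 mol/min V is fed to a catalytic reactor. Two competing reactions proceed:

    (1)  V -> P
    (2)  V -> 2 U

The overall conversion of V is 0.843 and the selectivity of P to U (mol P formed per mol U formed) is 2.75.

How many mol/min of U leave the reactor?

Conversion of V: V consumed = 0.843 × 118 = 99.47 mol/min = 1ξ₁ + 1ξ₂.
Selectivity: 1ξ₁ / (2ξ₂) = 2.75 → ξ₁ = 5.5 ξ₂.
Substitute: (1·5.5 + 1) ξ₂ = 99.47 → ξ₂ = 15.3 mol/min, ξ₁ = 84.17 mol/min.
Outlet amounts (n = n₀ + Σ ν·ξ):
  V: 118 − 1(84.17) − 1(15.3) = 18.53
  P: 0 + 1(84.17) = 84.17
  U: 0 + 2(15.3) = 30.61

30.6 mol/min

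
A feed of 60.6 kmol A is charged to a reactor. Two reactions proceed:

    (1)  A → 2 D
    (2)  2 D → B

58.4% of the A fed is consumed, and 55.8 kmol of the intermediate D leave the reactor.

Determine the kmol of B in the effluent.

7.49 kmol

Conversion of A: A consumed = 1ξ₁ = 0.584 × 60.6 → ξ₁ = 35.39 kmol.
D balance: n_D = 0 + 2ξ₁ − 2ξ₂ = 55.8 → ξ₂ = (2·35.39 − 55.8)/2 = 7.49 kmol.
Outlet amounts (n = n₀ + Σ ν·ξ):
  A: 60.6 − 1(35.39) = 25.21
  D: 0 + 2(35.39) − 2(7.49) = 55.8
  B: 0 + 1(7.49) = 7.49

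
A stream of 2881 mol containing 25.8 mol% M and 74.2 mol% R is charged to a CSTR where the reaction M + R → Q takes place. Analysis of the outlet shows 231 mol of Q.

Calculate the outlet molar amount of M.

For Q: n = n₀ + 1ξ → 231 = 0 + 1ξ, giving ξ = 231 mol.
Outlet amounts (n = n₀ + ν ξ):
  M: 743.3 − 1(231) = 512.3
  R: 2138 − 1(231) = 1907
  Q: 0 + 1(231) = 231

512 mol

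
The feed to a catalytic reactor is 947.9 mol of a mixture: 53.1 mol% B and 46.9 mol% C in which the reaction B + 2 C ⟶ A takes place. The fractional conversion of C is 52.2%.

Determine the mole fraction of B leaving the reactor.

0.541

C reacted = 0.522 × 444.6 = 232.1 mol; ν_C = −2, so ξ = 232.1/2 = 116 mol.
Outlet amounts (n = n₀ + ν ξ):
  B: 503.3 − 1(116) = 387.3
  C: 444.6 − 2(116) = 212.5
  A: 0 + 1(116) = 116
Total out = 715.8 mol; y_B = 387.3 / 715.8 = 0.541.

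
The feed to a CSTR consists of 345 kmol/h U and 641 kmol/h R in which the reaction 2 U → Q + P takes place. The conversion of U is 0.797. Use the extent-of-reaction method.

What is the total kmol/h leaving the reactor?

986 kmol/h

U reacted = 0.797 × 345 = 275 kmol/h; ν_U = −2, so ξ = 275/2 = 137.5 kmol/h.
Outlet amounts (n = n₀ + ν ξ):
  U: 345 − 2(137.5) = 70.03
  Q: 0 + 1(137.5) = 137.5
  P: 0 + 1(137.5) = 137.5
  R: 641 (inert)
Total out = 70.03 + 137.5 + 137.5 + 641 = 986 kmol/h.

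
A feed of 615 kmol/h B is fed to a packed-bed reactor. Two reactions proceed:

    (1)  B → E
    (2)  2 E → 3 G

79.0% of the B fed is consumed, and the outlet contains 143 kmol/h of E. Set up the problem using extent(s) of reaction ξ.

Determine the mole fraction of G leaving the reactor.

Conversion of B: B consumed = 1ξ₁ = 0.79 × 615 → ξ₁ = 485.9 kmol/h.
E balance: n_E = 0 + 1ξ₁ − 2ξ₂ = 143 → ξ₂ = (1·485.9 − 143)/2 = 171.4 kmol/h.
Outlet amounts (n = n₀ + Σ ν·ξ):
  B: 615 − 1(485.9) = 129.1
  E: 0 + 1(485.9) − 2(171.4) = 143
  G: 0 + 3(171.4) = 514.3
Total out = 786.4 kmol/h; y_G = 514.3 / 786.4 = 0.6539.

0.654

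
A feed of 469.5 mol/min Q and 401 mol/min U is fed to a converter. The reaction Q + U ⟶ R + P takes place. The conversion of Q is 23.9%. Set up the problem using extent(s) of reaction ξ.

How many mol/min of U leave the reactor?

289 mol/min

Q reacted = 0.239 × 469.5 = 112.2 mol/min; ν_Q = −1, so ξ = 112.2/1 = 112.2 mol/min.
Outlet amounts (n = n₀ + ν ξ):
  Q: 469.5 − 1(112.2) = 357.3
  U: 401 − 1(112.2) = 288.8
  R: 0 + 1(112.2) = 112.2
  P: 0 + 1(112.2) = 112.2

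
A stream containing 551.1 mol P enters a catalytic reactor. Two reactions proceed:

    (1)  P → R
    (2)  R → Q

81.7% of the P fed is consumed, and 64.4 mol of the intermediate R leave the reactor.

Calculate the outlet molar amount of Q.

Conversion of P: P consumed = 1ξ₁ = 0.817 × 551.1 → ξ₁ = 450.2 mol.
R balance: n_R = 0 + 1ξ₁ − 1ξ₂ = 64.4 → ξ₂ = (1·450.2 − 64.4)/1 = 385.8 mol.
Outlet amounts (n = n₀ + Σ ν·ξ):
  P: 551.1 − 1(450.2) = 100.9
  R: 0 + 1(450.2) − 1(385.8) = 64.4
  Q: 0 + 1(385.8) = 385.8

386 mol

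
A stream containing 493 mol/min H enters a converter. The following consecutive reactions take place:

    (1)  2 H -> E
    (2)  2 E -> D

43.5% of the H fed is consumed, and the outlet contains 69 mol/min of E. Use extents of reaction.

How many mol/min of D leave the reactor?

Conversion of H: H consumed = 2ξ₁ = 0.435 × 493 → ξ₁ = 107.2 mol/min.
E balance: n_E = 0 + 1ξ₁ − 2ξ₂ = 69 → ξ₂ = (1·107.2 − 69)/2 = 19.11 mol/min.
Outlet amounts (n = n₀ + Σ ν·ξ):
  H: 493 − 2(107.2) = 278.5
  E: 0 + 1(107.2) − 2(19.11) = 69
  D: 0 + 1(19.11) = 19.11

19.1 mol/min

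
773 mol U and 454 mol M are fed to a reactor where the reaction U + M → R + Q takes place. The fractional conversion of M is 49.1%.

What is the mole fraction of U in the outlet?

0.448

M reacted = 0.491 × 454 = 222.9 mol; ν_M = −1, so ξ = 222.9/1 = 222.9 mol.
Outlet amounts (n = n₀ + ν ξ):
  U: 773 − 1(222.9) = 550.1
  M: 454 − 1(222.9) = 231.1
  R: 0 + 1(222.9) = 222.9
  Q: 0 + 1(222.9) = 222.9
Total out = 1227 mol; y_U = 550.1 / 1227 = 0.4483.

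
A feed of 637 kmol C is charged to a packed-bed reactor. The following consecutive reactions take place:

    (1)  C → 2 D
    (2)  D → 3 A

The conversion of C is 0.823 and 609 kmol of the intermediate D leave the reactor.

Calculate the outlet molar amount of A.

1320 kmol

Conversion of C: C consumed = 1ξ₁ = 0.823 × 637 → ξ₁ = 524.3 kmol.
D balance: n_D = 0 + 2ξ₁ − 1ξ₂ = 609 → ξ₂ = (2·524.3 − 609)/1 = 439.5 kmol.
Outlet amounts (n = n₀ + Σ ν·ξ):
  C: 637 − 1(524.3) = 112.7
  D: 0 + 2(524.3) − 1(439.5) = 609
  A: 0 + 3(439.5) = 1319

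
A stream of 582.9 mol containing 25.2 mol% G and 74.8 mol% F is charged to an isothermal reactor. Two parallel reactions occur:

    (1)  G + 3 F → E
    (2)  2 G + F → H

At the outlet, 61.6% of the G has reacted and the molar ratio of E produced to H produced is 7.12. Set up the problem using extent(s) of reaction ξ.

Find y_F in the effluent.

Conversion of G: G consumed = 0.616 × 146.9 = 90.48 mol = 1ξ₁ + 2ξ₂.
Selectivity: 1ξ₁ / (1ξ₂) = 7.12 → ξ₁ = 7.12 ξ₂.
Substitute: (1·7.12 + 2) ξ₂ = 90.48 → ξ₂ = 9.922 mol, ξ₁ = 70.64 mol.
Outlet amounts (n = n₀ + Σ ν·ξ):
  G: 146.9 − 1(70.64) − 2(9.922) = 56.41
  F: 436 − 3(70.64) − 1(9.922) = 214.2
  E: 0 + 1(70.64) = 70.64
  H: 0 + 1(9.922) = 9.922
Total out = 351.1 mol; y_F = 214.2 / 351.1 = 0.6099.

0.61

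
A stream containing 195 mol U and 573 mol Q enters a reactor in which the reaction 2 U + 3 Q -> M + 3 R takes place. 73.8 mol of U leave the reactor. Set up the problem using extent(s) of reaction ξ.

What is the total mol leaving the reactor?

For U: n = n₀ − 2ξ → 73.8 = 195 − 2ξ, giving ξ = 60.6 mol.
Outlet amounts (n = n₀ + ν ξ):
  U: 195 − 2(60.6) = 73.8
  Q: 573 − 3(60.6) = 391.2
  M: 0 + 1(60.6) = 60.6
  R: 0 + 3(60.6) = 181.8
Total out = 73.8 + 391.2 + 60.6 + 181.8 = 707.4 mol.

707 mol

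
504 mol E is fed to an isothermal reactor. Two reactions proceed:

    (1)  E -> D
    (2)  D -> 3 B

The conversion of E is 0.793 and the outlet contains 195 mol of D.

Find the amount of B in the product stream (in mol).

614 mol

Conversion of E: E consumed = 1ξ₁ = 0.793 × 504 → ξ₁ = 399.7 mol.
D balance: n_D = 0 + 1ξ₁ − 1ξ₂ = 195 → ξ₂ = (1·399.7 − 195)/1 = 204.7 mol.
Outlet amounts (n = n₀ + Σ ν·ξ):
  E: 504 − 1(399.7) = 104.3
  D: 0 + 1(399.7) − 1(204.7) = 195
  B: 0 + 3(204.7) = 614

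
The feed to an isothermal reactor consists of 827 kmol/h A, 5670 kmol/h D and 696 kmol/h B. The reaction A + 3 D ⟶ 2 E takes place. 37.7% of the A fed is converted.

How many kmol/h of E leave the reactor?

A reacted = 0.377 × 827 = 311.8 kmol/h; ν_A = −1, so ξ = 311.8/1 = 311.8 kmol/h.
Outlet amounts (n = n₀ + ν ξ):
  A: 827 − 1(311.8) = 515.2
  D: 5670 − 3(311.8) = 4735
  E: 0 + 2(311.8) = 623.6
  B: 696 (inert)

624 kmol/h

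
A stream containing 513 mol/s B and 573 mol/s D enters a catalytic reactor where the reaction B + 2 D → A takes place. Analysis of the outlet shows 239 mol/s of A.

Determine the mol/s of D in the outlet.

For A: n = n₀ + 1ξ → 239 = 0 + 1ξ, giving ξ = 239 mol/s.
Outlet amounts (n = n₀ + ν ξ):
  B: 513 − 1(239) = 274
  D: 573 − 2(239) = 95
  A: 0 + 1(239) = 239

95 mol/s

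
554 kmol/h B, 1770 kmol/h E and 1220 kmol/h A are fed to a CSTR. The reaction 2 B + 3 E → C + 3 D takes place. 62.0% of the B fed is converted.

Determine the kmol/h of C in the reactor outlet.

B reacted = 0.62 × 554 = 343.5 kmol/h; ν_B = −2, so ξ = 343.5/2 = 171.7 kmol/h.
Outlet amounts (n = n₀ + ν ξ):
  B: 554 − 2(171.7) = 210.5
  E: 1770 − 3(171.7) = 1255
  C: 0 + 1(171.7) = 171.7
  D: 0 + 3(171.7) = 515.2
  A: 1220 (inert)

172 kmol/h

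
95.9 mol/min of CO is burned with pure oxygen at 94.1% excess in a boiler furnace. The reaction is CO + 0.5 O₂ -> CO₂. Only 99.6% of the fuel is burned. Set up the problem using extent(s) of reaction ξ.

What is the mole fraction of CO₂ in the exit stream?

0.676

Stoichiometric O₂ = 0.5 × 95.9 = 47.95 mol/min; O₂ fed = 47.95 × 1.941 = 93.07 mol/min.
Fuel reacted = 0.996 × 95.9 → ξ = 95.52 mol/min.
Outlet (n = n₀ + ν ξ):
  CO: 95.9 − 1(95.52) = 0.3836
  O₂: 93.07 − 0.5(95.52) = 45.31
  CO₂: 0 + 1(95.52) = 95.52
Total out = 141.2 mol/min; y_CO₂ = 95.52 / 141.2 = 0.6764.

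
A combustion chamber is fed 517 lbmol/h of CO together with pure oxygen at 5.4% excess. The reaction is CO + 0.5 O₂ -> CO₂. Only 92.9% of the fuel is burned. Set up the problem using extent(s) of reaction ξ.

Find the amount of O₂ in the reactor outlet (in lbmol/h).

32.3 lbmol/h

Stoichiometric O₂ = 0.5 × 517 = 258.5 lbmol/h; O₂ fed = 258.5 × 1.054 = 272.5 lbmol/h.
Fuel reacted = 0.929 × 517 → ξ = 480.3 lbmol/h.
Outlet (n = n₀ + ν ξ):
  CO: 517 − 1(480.3) = 36.71
  O₂: 272.5 − 0.5(480.3) = 32.31
  CO₂: 0 + 1(480.3) = 480.3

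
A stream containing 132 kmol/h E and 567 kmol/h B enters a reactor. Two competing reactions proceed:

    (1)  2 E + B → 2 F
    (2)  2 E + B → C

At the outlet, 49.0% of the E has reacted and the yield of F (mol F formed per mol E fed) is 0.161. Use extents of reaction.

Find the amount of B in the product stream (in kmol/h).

Yield of F: 2ξ₁ / 132 = 0.161 → ξ₁ = 10.63 kmol/h.
Conversion of E: 2ξ₁ + 2ξ₂ = 0.49 × 132 = 64.68 → ξ₂ = 21.71 kmol/h.
Outlet amounts (n = n₀ + Σ ν·ξ):
  E: 132 − 2(10.63) − 2(21.71) = 67.32
  B: 567 − 1(10.63) − 1(21.71) = 534.7
  F: 0 + 2(10.63) = 21.25
  C: 0 + 1(21.71) = 21.71

535 kmol/h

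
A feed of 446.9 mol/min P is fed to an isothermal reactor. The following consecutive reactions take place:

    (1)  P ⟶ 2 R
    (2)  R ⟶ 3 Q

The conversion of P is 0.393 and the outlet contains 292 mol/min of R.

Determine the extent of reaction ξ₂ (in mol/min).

Conversion of P: P consumed = 1ξ₁ = 0.393 × 446.9 → ξ₁ = 175.6 mol/min.
R balance: n_R = 0 + 2ξ₁ − 1ξ₂ = 292 → ξ₂ = (2·175.6 − 292)/1 = 59.26 mol/min.
Outlet amounts (n = n₀ + Σ ν·ξ):
  P: 446.9 − 1(175.6) = 271.3
  R: 0 + 2(175.6) − 1(59.26) = 292
  Q: 0 + 3(59.26) = 177.8

ξ₂ = 59.3 mol/min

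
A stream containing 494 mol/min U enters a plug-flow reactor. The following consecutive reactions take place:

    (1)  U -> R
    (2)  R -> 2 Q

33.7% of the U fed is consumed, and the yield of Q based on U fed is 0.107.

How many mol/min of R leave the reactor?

140 mol/min

Conversion of U: U consumed = 1ξ₁ = 0.337 × 494 → ξ₁ = 166.5 mol/min.
Yield of Q: 2ξ₂ / 494 = 0.107 → ξ₂ = 26.43 mol/min.
Outlet amounts (n = n₀ + Σ ν·ξ):
  U: 494 − 1(166.5) = 327.5
  R: 0 + 1(166.5) − 1(26.43) = 140
  Q: 0 + 2(26.43) = 52.86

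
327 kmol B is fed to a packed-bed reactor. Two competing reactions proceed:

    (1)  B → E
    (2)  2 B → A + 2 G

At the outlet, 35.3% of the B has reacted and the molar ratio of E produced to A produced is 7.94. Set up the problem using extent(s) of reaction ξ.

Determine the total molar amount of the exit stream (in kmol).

339 kmol

Conversion of B: B consumed = 0.353 × 327 = 115.4 kmol = 1ξ₁ + 2ξ₂.
Selectivity: 1ξ₁ / (1ξ₂) = 7.94 → ξ₁ = 7.94 ξ₂.
Substitute: (1·7.94 + 2) ξ₂ = 115.4 → ξ₂ = 11.61 kmol, ξ₁ = 92.21 kmol.
Outlet amounts (n = n₀ + Σ ν·ξ):
  B: 327 − 1(92.21) − 2(11.61) = 211.6
  E: 0 + 1(92.21) = 92.21
  A: 0 + 1(11.61) = 11.61
  G: 0 + 2(11.61) = 23.23
Total out = 211.6 + 92.21 + 11.61 + 23.23 = 338.6 kmol.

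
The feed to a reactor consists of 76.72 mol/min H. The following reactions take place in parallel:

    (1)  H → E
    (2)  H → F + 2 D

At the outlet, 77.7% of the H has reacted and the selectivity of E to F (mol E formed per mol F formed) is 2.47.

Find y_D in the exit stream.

0.309

Conversion of H: H consumed = 0.777 × 76.72 = 59.61 mol/min = 1ξ₁ + 1ξ₂.
Selectivity: 1ξ₁ / (1ξ₂) = 2.47 → ξ₁ = 2.47 ξ₂.
Substitute: (1·2.47 + 1) ξ₂ = 59.61 → ξ₂ = 17.18 mol/min, ξ₁ = 42.43 mol/min.
Outlet amounts (n = n₀ + Σ ν·ξ):
  H: 76.72 − 1(42.43) − 1(17.18) = 17.11
  E: 0 + 1(42.43) = 42.43
  F: 0 + 1(17.18) = 17.18
  D: 0 + 2(17.18) = 34.36
Total out = 111.1 mol/min; y_D = 34.36 / 111.1 = 0.3093.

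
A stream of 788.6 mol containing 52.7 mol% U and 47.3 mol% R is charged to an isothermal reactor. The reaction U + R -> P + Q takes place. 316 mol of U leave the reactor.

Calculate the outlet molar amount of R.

273 mol

For U: n = n₀ − 1ξ → 316 = 415.6 − 1ξ, giving ξ = 99.59 mol.
Outlet amounts (n = n₀ + ν ξ):
  U: 415.6 − 1(99.59) = 316
  R: 373 − 1(99.59) = 273.4
  P: 0 + 1(99.59) = 99.59
  Q: 0 + 1(99.59) = 99.59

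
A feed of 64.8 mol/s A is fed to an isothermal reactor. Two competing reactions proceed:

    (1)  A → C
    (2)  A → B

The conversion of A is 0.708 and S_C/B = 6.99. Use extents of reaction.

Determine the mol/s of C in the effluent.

40.1 mol/s

Conversion of A: A consumed = 0.708 × 64.8 = 45.88 mol/s = 1ξ₁ + 1ξ₂.
Selectivity: 1ξ₁ / (1ξ₂) = 6.99 → ξ₁ = 6.99 ξ₂.
Substitute: (1·6.99 + 1) ξ₂ = 45.88 → ξ₂ = 5.742 mol/s, ξ₁ = 40.14 mol/s.
Outlet amounts (n = n₀ + Σ ν·ξ):
  A: 64.8 − 1(40.14) − 1(5.742) = 18.92
  C: 0 + 1(40.14) = 40.14
  B: 0 + 1(5.742) = 5.742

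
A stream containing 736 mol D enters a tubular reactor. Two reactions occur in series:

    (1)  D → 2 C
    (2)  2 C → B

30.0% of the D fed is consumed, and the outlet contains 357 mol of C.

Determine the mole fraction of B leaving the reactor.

Conversion of D: D consumed = 1ξ₁ = 0.3 × 736 → ξ₁ = 220.8 mol.
C balance: n_C = 0 + 2ξ₁ − 2ξ₂ = 357 → ξ₂ = (2·220.8 − 357)/2 = 42.3 mol.
Outlet amounts (n = n₀ + Σ ν·ξ):
  D: 736 − 1(220.8) = 515.2
  C: 0 + 2(220.8) − 2(42.3) = 357
  B: 0 + 1(42.3) = 42.3
Total out = 914.5 mol; y_B = 42.3 / 914.5 = 0.04625.

0.0463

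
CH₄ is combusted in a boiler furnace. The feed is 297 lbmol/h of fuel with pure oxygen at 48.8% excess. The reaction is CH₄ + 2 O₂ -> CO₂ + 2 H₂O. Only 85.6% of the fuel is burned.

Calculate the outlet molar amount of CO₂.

254 lbmol/h

Stoichiometric O₂ = 2 × 297 = 594 lbmol/h; O₂ fed = 594 × 1.488 = 883.9 lbmol/h.
Fuel reacted = 0.856 × 297 → ξ = 254.2 lbmol/h.
Outlet (n = n₀ + ν ξ):
  CH₄: 297 − 1(254.2) = 42.77
  O₂: 883.9 − 2(254.2) = 375.4
  CO₂: 0 + 1(254.2) = 254.2
  H₂O: 0 + 2(254.2) = 508.5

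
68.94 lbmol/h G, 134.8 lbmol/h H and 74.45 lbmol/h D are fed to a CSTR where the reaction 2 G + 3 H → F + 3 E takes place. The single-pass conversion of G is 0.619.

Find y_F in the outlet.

0.0831

G reacted = 0.619 × 68.94 = 42.67 lbmol/h; ν_G = −2, so ξ = 42.67/2 = 21.34 lbmol/h.
Outlet amounts (n = n₀ + ν ξ):
  G: 68.94 − 2(21.34) = 26.27
  H: 134.8 − 3(21.34) = 70.79
  F: 0 + 1(21.34) = 21.34
  E: 0 + 3(21.34) = 64.01
  D: 74.45 (inert)
Total out = 256.9 lbmol/h; y_F = 21.34 / 256.9 = 0.08307.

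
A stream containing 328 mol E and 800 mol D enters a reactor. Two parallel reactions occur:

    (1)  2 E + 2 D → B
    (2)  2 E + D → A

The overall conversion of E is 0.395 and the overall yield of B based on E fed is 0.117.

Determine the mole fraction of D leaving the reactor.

0.726

Yield of B: 1ξ₁ / 328 = 0.117 → ξ₁ = 38.38 mol.
Conversion of E: 2ξ₁ + 2ξ₂ = 0.395 × 328 = 129.6 → ξ₂ = 26.4 mol.
Outlet amounts (n = n₀ + Σ ν·ξ):
  E: 328 − 2(38.38) − 2(26.4) = 198.4
  D: 800 − 2(38.38) − 1(26.4) = 696.8
  B: 0 + 1(38.38) = 38.38
  A: 0 + 1(26.4) = 26.4
Total out = 960.1 mol; y_D = 696.8 / 960.1 = 0.7258.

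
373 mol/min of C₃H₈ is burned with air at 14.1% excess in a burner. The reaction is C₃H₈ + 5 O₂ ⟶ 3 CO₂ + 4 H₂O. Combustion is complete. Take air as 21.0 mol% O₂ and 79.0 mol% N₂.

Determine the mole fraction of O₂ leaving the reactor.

0.0242

Stoichiometric O₂ = 5 × 373 = 1865 mol/min; O₂ fed = 1865 × 1.141 = 2128 mol/min.
N₂ fed = 2128 × 79/21 = 8005 mol/min.
Fuel reacted = 1 × 373 → ξ = 373 mol/min.
Outlet (n = n₀ + ν ξ):
  C₃H₈: 373 − 1(373) = 0
  O₂: 2128 − 5(373) = 263
  N₂: 8005 (inert)
  CO₂: 0 + 3(373) = 1119
  H₂O: 0 + 4(373) = 1492
Total out = 10880 mol/min; y_O₂ = 263 / 10880 = 0.02417.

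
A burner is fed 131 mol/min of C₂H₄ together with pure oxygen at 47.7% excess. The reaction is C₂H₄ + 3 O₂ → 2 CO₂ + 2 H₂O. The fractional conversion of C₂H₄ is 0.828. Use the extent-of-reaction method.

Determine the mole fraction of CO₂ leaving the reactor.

Stoichiometric O₂ = 3 × 131 = 393 mol/min; O₂ fed = 393 × 1.477 = 580.5 mol/min.
Fuel reacted = 0.828 × 131 → ξ = 108.5 mol/min.
Outlet (n = n₀ + ν ξ):
  C₂H₄: 131 − 1(108.5) = 22.53
  O₂: 580.5 − 3(108.5) = 255.1
  CO₂: 0 + 2(108.5) = 216.9
  H₂O: 0 + 2(108.5) = 216.9
Total out = 711.5 mol/min; y_CO₂ = 216.9 / 711.5 = 0.3049.

0.305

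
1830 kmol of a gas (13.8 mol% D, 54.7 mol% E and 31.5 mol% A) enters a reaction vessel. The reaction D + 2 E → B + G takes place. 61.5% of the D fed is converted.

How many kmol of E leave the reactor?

D reacted = 0.615 × 252.5 = 155.3 kmol; ν_D = −1, so ξ = 155.3/1 = 155.3 kmol.
Outlet amounts (n = n₀ + ν ξ):
  D: 252.5 − 1(155.3) = 97.23
  E: 1001 − 2(155.3) = 690.4
  B: 0 + 1(155.3) = 155.3
  G: 0 + 1(155.3) = 155.3
  A: 576.5 (inert)

690 kmol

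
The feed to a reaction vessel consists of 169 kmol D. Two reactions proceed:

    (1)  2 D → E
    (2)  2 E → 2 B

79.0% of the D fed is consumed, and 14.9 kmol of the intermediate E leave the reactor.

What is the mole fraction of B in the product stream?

0.507

Conversion of D: D consumed = 2ξ₁ = 0.79 × 169 → ξ₁ = 66.76 kmol.
E balance: n_E = 0 + 1ξ₁ − 2ξ₂ = 14.9 → ξ₂ = (1·66.76 − 14.9)/2 = 25.93 kmol.
Outlet amounts (n = n₀ + Σ ν·ξ):
  D: 169 − 2(66.76) = 35.49
  E: 0 + 1(66.76) − 2(25.93) = 14.9
  B: 0 + 2(25.93) = 51.86
Total out = 102.2 kmol; y_B = 51.86 / 102.2 = 0.5072.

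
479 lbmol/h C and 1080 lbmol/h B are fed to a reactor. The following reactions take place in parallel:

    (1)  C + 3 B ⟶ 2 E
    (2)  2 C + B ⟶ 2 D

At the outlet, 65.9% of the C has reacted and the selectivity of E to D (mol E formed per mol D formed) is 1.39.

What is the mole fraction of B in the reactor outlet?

0.496

Conversion of C: C consumed = 0.659 × 479 = 315.7 lbmol/h = 1ξ₁ + 2ξ₂.
Selectivity: 2ξ₁ / (2ξ₂) = 1.39 → ξ₁ = 1.39 ξ₂.
Substitute: (1·1.39 + 2) ξ₂ = 315.7 → ξ₂ = 93.12 lbmol/h, ξ₁ = 129.4 lbmol/h.
Outlet amounts (n = n₀ + Σ ν·ξ):
  C: 479 − 1(129.4) − 2(93.12) = 163.3
  B: 1080 − 3(129.4) − 1(93.12) = 598.6
  E: 0 + 2(129.4) = 258.9
  D: 0 + 2(93.12) = 186.2
Total out = 1207 lbmol/h; y_B = 598.6 / 1207 = 0.4959.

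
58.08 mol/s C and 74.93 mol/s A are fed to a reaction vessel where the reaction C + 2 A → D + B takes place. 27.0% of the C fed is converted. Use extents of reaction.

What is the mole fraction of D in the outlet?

C reacted = 0.27 × 58.08 = 15.68 mol/s; ν_C = −1, so ξ = 15.68/1 = 15.68 mol/s.
Outlet amounts (n = n₀ + ν ξ):
  C: 58.08 − 1(15.68) = 42.4
  A: 74.93 − 2(15.68) = 43.57
  D: 0 + 1(15.68) = 15.68
  B: 0 + 1(15.68) = 15.68
Total out = 117.3 mol/s; y_D = 15.68 / 117.3 = 0.1337.

0.134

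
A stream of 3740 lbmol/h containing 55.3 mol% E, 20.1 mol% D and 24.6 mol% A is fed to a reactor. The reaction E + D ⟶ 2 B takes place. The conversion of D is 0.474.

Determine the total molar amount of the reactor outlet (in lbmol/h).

3740 lbmol/h

D reacted = 0.474 × 751.7 = 356.3 lbmol/h; ν_D = −1, so ξ = 356.3/1 = 356.3 lbmol/h.
Outlet amounts (n = n₀ + ν ξ):
  E: 2068 − 1(356.3) = 1712
  D: 751.7 − 1(356.3) = 395.4
  B: 0 + 2(356.3) = 712.6
  A: 920 (inert)
Total out = 1712 + 395.4 + 712.6 + 920 = 3740 lbmol/h.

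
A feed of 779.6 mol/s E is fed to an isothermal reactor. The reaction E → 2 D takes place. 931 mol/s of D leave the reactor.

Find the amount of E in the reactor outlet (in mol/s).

For D: n = n₀ + 2ξ → 931 = 0 + 2ξ, giving ξ = 465.5 mol/s.
Outlet amounts (n = n₀ + ν ξ):
  E: 779.6 − 1(465.5) = 314.1
  D: 0 + 2(465.5) = 931

314 mol/s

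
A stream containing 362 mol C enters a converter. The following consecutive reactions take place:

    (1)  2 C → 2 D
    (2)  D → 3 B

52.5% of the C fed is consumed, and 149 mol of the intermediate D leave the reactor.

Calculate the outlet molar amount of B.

Conversion of C: C consumed = 2ξ₁ = 0.525 × 362 → ξ₁ = 95.03 mol.
D balance: n_D = 0 + 2ξ₁ − 1ξ₂ = 149 → ξ₂ = (2·95.03 − 149)/1 = 41.05 mol.
Outlet amounts (n = n₀ + Σ ν·ξ):
  C: 362 − 2(95.03) = 171.9
  D: 0 + 2(95.03) − 1(41.05) = 149
  B: 0 + 3(41.05) = 123.2

123 mol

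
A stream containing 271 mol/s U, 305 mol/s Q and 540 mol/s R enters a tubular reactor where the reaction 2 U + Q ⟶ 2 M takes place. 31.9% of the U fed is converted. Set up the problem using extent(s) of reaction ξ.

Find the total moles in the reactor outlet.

1070 mol/s

U reacted = 0.319 × 271 = 86.45 mol/s; ν_U = −2, so ξ = 86.45/2 = 43.22 mol/s.
Outlet amounts (n = n₀ + ν ξ):
  U: 271 − 2(43.22) = 184.6
  Q: 305 − 1(43.22) = 261.8
  M: 0 + 2(43.22) = 86.45
  R: 540 (inert)
Total out = 184.6 + 261.8 + 86.45 + 540 = 1073 mol/s.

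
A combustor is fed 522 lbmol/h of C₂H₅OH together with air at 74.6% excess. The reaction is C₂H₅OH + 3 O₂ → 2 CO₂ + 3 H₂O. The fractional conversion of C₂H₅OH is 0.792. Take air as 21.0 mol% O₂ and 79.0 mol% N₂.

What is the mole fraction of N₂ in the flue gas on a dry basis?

0.809

Stoichiometric O₂ = 3 × 522 = 1566 lbmol/h; O₂ fed = 1566 × 1.746 = 2734 lbmol/h.
N₂ fed = 2734 × 79/21 = 10290 lbmol/h.
Fuel reacted = 0.792 × 522 → ξ = 413.4 lbmol/h.
Outlet (n = n₀ + ν ξ):
  C₂H₅OH: 522 − 1(413.4) = 108.6
  O₂: 2734 − 3(413.4) = 1494
  N₂: 10290 (inert)
  CO₂: 0 + 2(413.4) = 826.8
  H₂O: 0 + 3(413.4) = 1240
Dry total = 12720 lbmol/h; y_N₂ (dry) = 10290 / 12720 = 0.8089.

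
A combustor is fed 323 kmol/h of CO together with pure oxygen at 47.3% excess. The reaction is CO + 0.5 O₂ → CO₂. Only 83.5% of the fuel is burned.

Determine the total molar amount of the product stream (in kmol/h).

426 kmol/h

Stoichiometric O₂ = 0.5 × 323 = 161.5 kmol/h; O₂ fed = 161.5 × 1.473 = 237.9 kmol/h.
Fuel reacted = 0.835 × 323 → ξ = 269.7 kmol/h.
Outlet (n = n₀ + ν ξ):
  CO: 323 − 1(269.7) = 53.3
  O₂: 237.9 − 0.5(269.7) = 103
  CO₂: 0 + 1(269.7) = 269.7
Total out = 53.3 + 103 + 269.7 = 426 kmol/h.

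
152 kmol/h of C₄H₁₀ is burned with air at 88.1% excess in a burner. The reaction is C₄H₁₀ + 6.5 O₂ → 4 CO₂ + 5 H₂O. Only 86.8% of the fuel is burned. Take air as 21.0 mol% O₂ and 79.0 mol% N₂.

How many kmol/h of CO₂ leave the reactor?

528 kmol/h

Stoichiometric O₂ = 6.5 × 152 = 988 kmol/h; O₂ fed = 988 × 1.881 = 1858 kmol/h.
N₂ fed = 1858 × 79/21 = 6991 kmol/h.
Fuel reacted = 0.868 × 152 → ξ = 131.9 kmol/h.
Outlet (n = n₀ + ν ξ):
  C₄H₁₀: 152 − 1(131.9) = 20.06
  O₂: 1858 − 6.5(131.9) = 1001
  N₂: 6991 (inert)
  CO₂: 0 + 4(131.9) = 527.7
  H₂O: 0 + 5(131.9) = 659.7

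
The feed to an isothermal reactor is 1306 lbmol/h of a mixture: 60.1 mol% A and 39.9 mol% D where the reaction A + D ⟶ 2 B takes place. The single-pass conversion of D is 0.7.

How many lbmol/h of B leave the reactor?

730 lbmol/h

D reacted = 0.7 × 521.1 = 364.8 lbmol/h; ν_D = −1, so ξ = 364.8/1 = 364.8 lbmol/h.
Outlet amounts (n = n₀ + ν ξ):
  A: 784.9 − 1(364.8) = 420.1
  D: 521.1 − 1(364.8) = 156.3
  B: 0 + 2(364.8) = 729.5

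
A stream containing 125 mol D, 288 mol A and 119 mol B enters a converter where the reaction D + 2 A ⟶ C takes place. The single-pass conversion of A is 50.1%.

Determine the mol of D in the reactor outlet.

52.9 mol

A reacted = 0.501 × 288 = 144.3 mol; ν_A = −2, so ξ = 144.3/2 = 72.14 mol.
Outlet amounts (n = n₀ + ν ξ):
  D: 125 − 1(72.14) = 52.86
  A: 288 − 2(72.14) = 143.7
  C: 0 + 1(72.14) = 72.14
  B: 119 (inert)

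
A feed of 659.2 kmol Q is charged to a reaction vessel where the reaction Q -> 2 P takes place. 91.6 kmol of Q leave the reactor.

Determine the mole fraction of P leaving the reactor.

0.925

For Q: n = n₀ − 1ξ → 91.6 = 659.2 − 1ξ, giving ξ = 567.6 kmol.
Outlet amounts (n = n₀ + ν ξ):
  Q: 659.2 − 1(567.6) = 91.6
  P: 0 + 2(567.6) = 1135
Total out = 1227 kmol; y_P = 1135 / 1227 = 0.9253.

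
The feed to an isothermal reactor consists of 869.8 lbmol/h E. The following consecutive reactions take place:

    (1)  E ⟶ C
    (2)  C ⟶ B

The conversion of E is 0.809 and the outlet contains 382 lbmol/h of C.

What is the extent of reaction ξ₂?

ξ₂ = 322 lbmol/h

Conversion of E: E consumed = 1ξ₁ = 0.809 × 869.8 → ξ₁ = 703.7 lbmol/h.
C balance: n_C = 0 + 1ξ₁ − 1ξ₂ = 382 → ξ₂ = (1·703.7 − 382)/1 = 321.7 lbmol/h.
Outlet amounts (n = n₀ + Σ ν·ξ):
  E: 869.8 − 1(703.7) = 166.1
  C: 0 + 1(703.7) − 1(321.7) = 382
  B: 0 + 1(321.7) = 321.7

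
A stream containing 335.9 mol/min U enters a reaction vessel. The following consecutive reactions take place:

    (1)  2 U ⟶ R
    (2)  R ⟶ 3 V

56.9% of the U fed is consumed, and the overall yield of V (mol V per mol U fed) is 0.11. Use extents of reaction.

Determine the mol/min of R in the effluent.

Conversion of U: U consumed = 2ξ₁ = 0.569 × 335.9 → ξ₁ = 95.56 mol/min.
Yield of V: 3ξ₂ / 335.9 = 0.11 → ξ₂ = 12.32 mol/min.
Outlet amounts (n = n₀ + Σ ν·ξ):
  U: 335.9 − 2(95.56) = 144.8
  R: 0 + 1(95.56) − 1(12.32) = 83.25
  V: 0 + 3(12.32) = 36.95

83.2 mol/min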